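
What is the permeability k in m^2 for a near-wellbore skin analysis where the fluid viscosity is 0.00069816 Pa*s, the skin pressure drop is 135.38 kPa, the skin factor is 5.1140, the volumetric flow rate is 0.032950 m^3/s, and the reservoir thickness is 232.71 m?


k = S*q*mu / (2*pi*dP_s*1000*hr)
k = 5.1140*0.032950*0.00069816 / (2*pi*135.38*1000*232.71)
k = 5.9432e-13 m^2


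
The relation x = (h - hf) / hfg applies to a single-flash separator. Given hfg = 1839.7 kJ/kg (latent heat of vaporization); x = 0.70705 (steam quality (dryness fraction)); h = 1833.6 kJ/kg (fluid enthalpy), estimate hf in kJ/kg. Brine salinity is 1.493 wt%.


hf = h - x * hfg
hf = 1833.6 - 0.70705 * 1839.7
hf = 532.84 kJ/kg


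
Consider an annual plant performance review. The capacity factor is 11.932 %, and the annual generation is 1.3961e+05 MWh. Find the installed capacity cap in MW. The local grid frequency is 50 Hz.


cap = E_a / (CF/100 * 8760)
cap = 1.3961e+05 / (11.932/100 * 8760)
cap = 133.57 MW


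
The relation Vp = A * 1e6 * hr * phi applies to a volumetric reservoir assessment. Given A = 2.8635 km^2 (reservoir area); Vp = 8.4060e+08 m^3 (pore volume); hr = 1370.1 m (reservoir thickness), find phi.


phi = Vp / (A * 1e6 * hr)
phi = 8.4060e+08 / (2.8635 * 1e6 * 1370.1)
phi = 0.21426


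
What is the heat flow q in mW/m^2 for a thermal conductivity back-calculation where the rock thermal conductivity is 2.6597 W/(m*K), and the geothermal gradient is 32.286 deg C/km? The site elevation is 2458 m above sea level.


q = k * grad / 1000
q = 2.6597 * 32.286 / 1000
q = 0.08587107 W/m^2
Convert: 0.08587107 W/m^2 * 1000.0 = 85.871 mW/m^2
q = 85.871 mW/m^2


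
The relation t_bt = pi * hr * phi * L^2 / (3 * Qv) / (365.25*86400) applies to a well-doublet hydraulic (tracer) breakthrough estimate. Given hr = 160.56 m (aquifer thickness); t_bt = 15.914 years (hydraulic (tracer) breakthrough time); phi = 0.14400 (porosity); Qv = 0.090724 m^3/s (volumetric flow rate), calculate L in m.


L = sqrt(t_bt*365.25*86400*3*Qv / (pi*hr*phi))
L = sqrt(15.914*365.25*86400*3*0.090724 / (pi*160.56*0.14400))
L = 1371.8 m


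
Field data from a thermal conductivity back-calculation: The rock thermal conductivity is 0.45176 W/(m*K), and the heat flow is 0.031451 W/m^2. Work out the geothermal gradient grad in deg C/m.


grad = q / k * 1000
grad = 0.031451 / 0.45176 * 1000
grad = 69.61882 deg C/km
Convert: 69.61882 deg C/km * 0.001 = 0.069619 deg C/m
grad = 0.069619 deg C/m


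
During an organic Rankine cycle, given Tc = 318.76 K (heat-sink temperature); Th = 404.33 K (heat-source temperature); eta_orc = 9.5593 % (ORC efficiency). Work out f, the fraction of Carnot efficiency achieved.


f = (eta_orc/100) / (1 - Tc/Th)
f = (9.5593/100) / (1 - 318.76/404.33)
f = 0.45169


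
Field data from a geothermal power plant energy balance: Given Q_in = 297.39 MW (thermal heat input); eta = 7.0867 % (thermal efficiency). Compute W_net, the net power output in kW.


W_net = eta / 100 * Q_in
W_net = 7.0867 / 100 * 297.39
W_net = 21.07514 MW
Convert: 21.07514 MW * 1000.0 = 21075 kW
W_net = 21075 kW


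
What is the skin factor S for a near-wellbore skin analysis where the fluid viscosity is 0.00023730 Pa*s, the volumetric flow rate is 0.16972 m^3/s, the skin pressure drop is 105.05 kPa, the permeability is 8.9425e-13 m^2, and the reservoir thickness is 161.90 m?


S = dP_s * 1000 * 2*pi*k*hr / (q*mu)
S = 105.05 * 1000 * 2*pi*8.9425e-13*161.90 / (0.16972*0.00023730)
S = 2.3727


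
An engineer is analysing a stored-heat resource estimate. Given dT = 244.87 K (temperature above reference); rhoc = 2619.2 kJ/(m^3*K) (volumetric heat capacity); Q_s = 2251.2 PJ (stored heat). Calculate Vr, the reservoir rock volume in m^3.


Vr = Q_s * 1e12 / (rhoc * dT)
Vr = 2251.2 * 1e12 / (2619.2 * 244.87)
Vr = 3.5100e+09 m^3


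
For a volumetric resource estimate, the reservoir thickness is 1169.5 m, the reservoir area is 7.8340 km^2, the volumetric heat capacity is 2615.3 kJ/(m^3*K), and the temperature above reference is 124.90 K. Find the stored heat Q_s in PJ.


Step 1: Vr = A*1e6*hr = 7.834*1e6*1169.5 = 9.161863e+09 m^3
Step 2: Q_s = Vr*rhoc*dT/1e12 = 9.161863e+09*2615.3*124.9/1e12 = 2992.7 PJ
Q_s = 2992.7 PJ


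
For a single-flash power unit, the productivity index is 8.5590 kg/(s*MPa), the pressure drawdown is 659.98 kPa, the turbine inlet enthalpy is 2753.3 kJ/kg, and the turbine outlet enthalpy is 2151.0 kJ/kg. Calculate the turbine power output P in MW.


Step 1: mdot = PI * dP / 1000 = 8.559 * 659.98 / 1000 = 5.648769 kg/s
Step 2: P = mdot*(h_in - h_out)/1000 = 5.648769*(2753.3 - 2151.0)/1000 = 3.4023 MW
P = 3.4023 MW


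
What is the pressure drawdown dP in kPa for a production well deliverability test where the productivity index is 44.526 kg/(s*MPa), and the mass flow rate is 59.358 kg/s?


dP = mdot * 1000 / PI
dP = 59.358 * 1000 / 44.526
dP = 1333.1 kPa


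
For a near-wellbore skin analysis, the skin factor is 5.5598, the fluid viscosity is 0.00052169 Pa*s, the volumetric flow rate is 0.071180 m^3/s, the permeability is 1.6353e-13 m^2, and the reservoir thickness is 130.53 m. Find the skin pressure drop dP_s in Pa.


dP_s = S * q * mu / (2*pi*k*hr) / 1000
dP_s = 5.5598 * 0.071180 * 0.00052169 / (2*pi*1.6353e-13*130.53) / 1000
dP_s = 1539.366 kPa
Convert: 1539.366 kPa * 1000.0 = 1.5394e+06 Pa
dP_s = 1.5394e+06 Pa


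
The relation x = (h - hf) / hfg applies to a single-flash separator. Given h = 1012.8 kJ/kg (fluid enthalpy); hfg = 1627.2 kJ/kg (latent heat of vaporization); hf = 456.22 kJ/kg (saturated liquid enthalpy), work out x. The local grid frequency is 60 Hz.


x = (h - hf) / hfg
x = (1012.8 - 456.22) / 1627.2
x = 0.34205


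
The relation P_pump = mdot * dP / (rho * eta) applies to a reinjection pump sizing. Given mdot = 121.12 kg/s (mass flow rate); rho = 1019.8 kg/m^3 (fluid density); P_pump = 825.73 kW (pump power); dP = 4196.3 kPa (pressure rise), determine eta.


eta = mdot * dP / (rho * P_pump)
eta = 121.12 * 4196.3 / (1019.8 * 825.73)
eta = 0.60357


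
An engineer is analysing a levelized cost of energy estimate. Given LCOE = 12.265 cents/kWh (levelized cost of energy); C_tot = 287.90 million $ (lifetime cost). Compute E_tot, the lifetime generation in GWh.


E_tot = C_tot / LCOE * 100
E_tot = 287.90 / 12.265 * 100
E_tot = 2347.3 GWh


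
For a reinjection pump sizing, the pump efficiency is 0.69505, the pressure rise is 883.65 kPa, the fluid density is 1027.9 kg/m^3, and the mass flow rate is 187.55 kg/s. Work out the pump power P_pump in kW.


P_pump = mdot * dP / (rho * eta)
P_pump = 187.55 * 883.65 / (1027.9 * 0.69505)
P_pump = 231.97 kW


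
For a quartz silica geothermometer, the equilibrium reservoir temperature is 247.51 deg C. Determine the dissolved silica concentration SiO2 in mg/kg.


SiO2 = 10^(5.19 - 1309/(T_eq + 273.15))
SiO2 = 10^(5.19 - 1309/(247.51 + 273.15))
SiO2 = 474.11 mg/kg


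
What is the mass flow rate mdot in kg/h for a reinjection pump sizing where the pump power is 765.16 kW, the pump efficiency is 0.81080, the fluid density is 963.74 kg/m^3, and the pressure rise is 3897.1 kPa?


mdot = P_pump * rho * eta / dP
mdot = 765.16 * 963.74 * 0.81080 / 3897.1
mdot = 153.4208 kg/s
Convert: 153.4208 kg/s * 3600.0 = 5.5231e+05 kg/h
mdot = 5.5231e+05 kg/h


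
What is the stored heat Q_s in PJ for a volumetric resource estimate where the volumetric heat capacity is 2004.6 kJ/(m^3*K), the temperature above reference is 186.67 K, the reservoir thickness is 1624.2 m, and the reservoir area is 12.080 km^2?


Step 1: Vr = A*1e6*hr = 12.08*1e6*1624.2 = 1.962034e+10 m^3
Step 2: Q_s = Vr*rhoc*dT/1e12 = 1.962034e+10*2004.6*186.67/1e12 = 7341.9 PJ
Q_s = 7341.9 PJ


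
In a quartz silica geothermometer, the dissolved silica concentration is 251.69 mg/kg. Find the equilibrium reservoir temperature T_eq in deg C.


T_eq = 1309 / (5.19 - log10(SiO2)) - 273.15
T_eq = 1309 / (5.19 - log10(251.69)) - 273.15
T_eq = 196.17 deg C


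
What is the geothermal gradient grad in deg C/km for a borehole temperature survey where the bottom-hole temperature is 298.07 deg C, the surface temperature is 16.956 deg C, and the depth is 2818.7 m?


grad = (T_d - T_surf) / d * 1000
grad = (298.07 - 16.956) / 2818.7 * 1000
grad = 99.732 deg C/km


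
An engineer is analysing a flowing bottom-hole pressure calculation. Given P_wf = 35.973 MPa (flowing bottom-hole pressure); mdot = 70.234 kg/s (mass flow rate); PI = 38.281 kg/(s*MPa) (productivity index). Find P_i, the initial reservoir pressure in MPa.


P_i = P_wf + mdot / PI
P_i = 35.973 + 70.234 / 38.281
P_i = 37.808 MPa


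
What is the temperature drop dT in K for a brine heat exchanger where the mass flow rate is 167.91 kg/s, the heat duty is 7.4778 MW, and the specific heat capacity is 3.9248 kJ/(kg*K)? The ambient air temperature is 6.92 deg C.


dT = Q * 1000 / (mdot * cp)
dT = 7.4778 * 1000 / (167.91 * 3.9248)
dT = 11.347 K


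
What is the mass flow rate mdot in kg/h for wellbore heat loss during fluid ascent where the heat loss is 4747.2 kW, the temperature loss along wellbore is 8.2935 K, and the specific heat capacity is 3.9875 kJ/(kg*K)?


mdot = Q_loss / (cp * dT)
mdot = 4747.2 / (3.9875 * 8.2935)
mdot = 143.5486 kg/s
Convert: 143.5486 kg/s * 3600.0 = 5.1677e+05 kg/h
mdot = 5.1677e+05 kg/h


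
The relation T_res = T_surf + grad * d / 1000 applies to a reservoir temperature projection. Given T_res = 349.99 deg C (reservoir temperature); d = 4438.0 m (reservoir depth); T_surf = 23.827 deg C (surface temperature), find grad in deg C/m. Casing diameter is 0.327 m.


grad = (T_res - T_surf) / d * 1000
grad = (349.99 - 23.827) / 4438.0 * 1000
grad = 73.49324 deg C/km
Convert: 73.49324 deg C/km * 0.001 = 0.073493 deg C/m
grad = 0.073493 deg C/m


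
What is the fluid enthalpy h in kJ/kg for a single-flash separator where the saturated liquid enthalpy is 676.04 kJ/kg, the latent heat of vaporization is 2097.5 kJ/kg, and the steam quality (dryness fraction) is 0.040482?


h = hf + x * hfg
h = 676.04 + 0.040482 * 2097.5
h = 760.95 kJ/kg


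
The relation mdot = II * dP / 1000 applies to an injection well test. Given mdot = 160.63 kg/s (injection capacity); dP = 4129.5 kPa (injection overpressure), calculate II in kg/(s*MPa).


II = mdot * 1000 / dP
II = 160.63 * 1000 / 4129.5
II = 38.898 kg/(s*MPa)


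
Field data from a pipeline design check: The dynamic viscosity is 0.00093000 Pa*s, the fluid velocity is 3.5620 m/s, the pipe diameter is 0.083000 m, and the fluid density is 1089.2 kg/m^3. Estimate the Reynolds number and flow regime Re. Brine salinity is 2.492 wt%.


Step 1: Re = rho*vel*D/mu = 1089.2*3.562*0.083/0.00093 = 3.4626e+05
Step 2: Re = 3.4626e+05 > 4000, so flow is turbulent.
Re = 3.4626e+05 (turbulent)


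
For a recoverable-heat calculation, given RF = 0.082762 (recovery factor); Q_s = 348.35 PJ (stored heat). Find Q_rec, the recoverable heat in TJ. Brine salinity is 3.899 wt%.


Q_rec = Q_s * RF
Q_rec = 348.35 * 0.082762
Q_rec = 28.83014 PJ
Convert: 28.83014 PJ * 1000.0 = 28830 TJ
Q_rec = 28830 TJ


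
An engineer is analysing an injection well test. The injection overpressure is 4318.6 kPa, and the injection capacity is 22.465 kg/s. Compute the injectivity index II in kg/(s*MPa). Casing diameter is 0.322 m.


II = mdot * 1000 / dP
II = 22.465 * 1000 / 4318.6
II = 5.2019 kg/(s*MPa)


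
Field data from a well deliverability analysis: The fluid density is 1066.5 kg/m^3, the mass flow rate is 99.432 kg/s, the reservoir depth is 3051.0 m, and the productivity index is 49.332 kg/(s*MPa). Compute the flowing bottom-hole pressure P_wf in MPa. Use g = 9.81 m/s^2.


Step 1: P_i = rho*g*h/1e6 = 1066.5*9.81*3051.0/1e6 = 31.92068 MPa
Step 2: P_wf = P_i - mdot/PI = 31.92068 - 99.432/49.332 = 29.905 MPa
P_wf = 29.905 MPa


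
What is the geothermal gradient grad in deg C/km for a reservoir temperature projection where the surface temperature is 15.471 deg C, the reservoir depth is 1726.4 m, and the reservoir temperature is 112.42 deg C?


grad = (T_res - T_surf) / d * 1000
grad = (112.42 - 15.471) / 1726.4 * 1000
grad = 56.157 deg C/km


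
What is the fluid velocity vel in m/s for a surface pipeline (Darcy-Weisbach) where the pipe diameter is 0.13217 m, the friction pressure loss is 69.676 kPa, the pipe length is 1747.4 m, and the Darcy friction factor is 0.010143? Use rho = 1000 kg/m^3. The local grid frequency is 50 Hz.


vel = sqrt(dP*1000*2*D / (f*L*rho))
vel = sqrt(69.676*1000*2*0.13217 / (0.010143*1747.4*1000))
vel = 1.0194 m/s


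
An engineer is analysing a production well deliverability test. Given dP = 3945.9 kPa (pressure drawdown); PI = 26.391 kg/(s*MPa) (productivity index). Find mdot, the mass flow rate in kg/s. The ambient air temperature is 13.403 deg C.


mdot = PI * dP / 1000
mdot = 26.391 * 3945.9 / 1000
mdot = 104.14 kg/s


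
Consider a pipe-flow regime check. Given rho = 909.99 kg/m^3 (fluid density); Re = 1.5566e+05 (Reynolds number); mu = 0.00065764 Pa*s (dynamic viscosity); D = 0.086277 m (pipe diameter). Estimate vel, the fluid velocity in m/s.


vel = Re * mu / (rho * D)
vel = 1.5566e+05 * 0.00065764 / (909.99 * 0.086277)
vel = 1.3039 m/s


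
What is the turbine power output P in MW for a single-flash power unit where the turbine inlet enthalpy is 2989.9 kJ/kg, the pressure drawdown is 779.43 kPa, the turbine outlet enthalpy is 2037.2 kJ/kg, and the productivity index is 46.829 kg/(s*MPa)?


Step 1: mdot = PI * dP / 1000 = 46.829 * 779.43 / 1000 = 36.49993 kg/s
Step 2: P = mdot*(h_in - h_out)/1000 = 36.49993*(2989.9 - 2037.2)/1000 = 34.773 MW
P = 34.773 MW


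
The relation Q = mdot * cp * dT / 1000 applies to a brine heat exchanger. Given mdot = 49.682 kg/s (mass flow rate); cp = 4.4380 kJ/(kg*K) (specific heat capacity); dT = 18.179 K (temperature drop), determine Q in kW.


Q = mdot * cp * dT / 1000
Q = 49.682 * 4.4380 * 18.179 / 1000
Q = 4.008264 MW
Convert: 4.008264 MW * 1000.0 = 4008.3 kW
Q = 4008.3 kW


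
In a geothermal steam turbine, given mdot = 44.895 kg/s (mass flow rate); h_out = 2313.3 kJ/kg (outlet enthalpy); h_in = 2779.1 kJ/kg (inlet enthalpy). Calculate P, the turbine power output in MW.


P = mdot * (h_in - h_out) / 1000
P = 44.895 * (2779.1 - 2313.3) / 1000
P = 20.912 MW


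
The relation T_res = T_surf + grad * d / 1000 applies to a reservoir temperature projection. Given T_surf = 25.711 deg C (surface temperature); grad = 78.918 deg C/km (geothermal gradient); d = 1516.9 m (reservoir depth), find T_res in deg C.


T_res = T_surf + grad * d / 1000
T_res = 25.711 + 78.918 * 1516.9 / 1000
T_res = 145.42 deg C


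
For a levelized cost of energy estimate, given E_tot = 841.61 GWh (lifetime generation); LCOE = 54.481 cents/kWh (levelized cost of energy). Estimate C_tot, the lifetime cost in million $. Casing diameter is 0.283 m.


C_tot = LCOE / 100 * E_tot
C_tot = 54.481 / 100 * 841.61
C_tot = 458.52 million $


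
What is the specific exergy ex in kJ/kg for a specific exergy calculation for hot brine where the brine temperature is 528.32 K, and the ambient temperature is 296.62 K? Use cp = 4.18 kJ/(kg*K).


ex = cp * ((T_b - T_0) - T_0 * ln(T_b/T_0))
ex = 4.18 * ((528.32 - 296.62) - 296.62 * ln(528.32/296.62))
ex = 252.79 kJ/kg


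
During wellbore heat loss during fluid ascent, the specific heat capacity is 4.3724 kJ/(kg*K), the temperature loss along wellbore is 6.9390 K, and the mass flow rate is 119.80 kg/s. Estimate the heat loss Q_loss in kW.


Q_loss = mdot * cp * dT
Q_loss = 119.80 * 4.3724 * 6.9390
Q_loss = 3634.7 kW


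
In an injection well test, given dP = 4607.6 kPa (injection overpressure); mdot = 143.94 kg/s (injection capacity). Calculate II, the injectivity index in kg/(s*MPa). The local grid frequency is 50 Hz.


II = mdot * 1000 / dP
II = 143.94 * 1000 / 4607.6
II = 31.240 kg/(s*MPa)


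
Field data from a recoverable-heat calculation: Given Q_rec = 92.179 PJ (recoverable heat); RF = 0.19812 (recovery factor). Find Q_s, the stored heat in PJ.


Q_s = Q_rec / RF
Q_s = 92.179 / 0.19812
Q_s = 465.27 PJ


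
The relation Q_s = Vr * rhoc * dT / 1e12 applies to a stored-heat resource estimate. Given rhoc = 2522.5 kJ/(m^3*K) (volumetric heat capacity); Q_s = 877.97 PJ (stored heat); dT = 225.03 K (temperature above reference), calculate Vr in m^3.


Vr = Q_s * 1e12 / (rhoc * dT)
Vr = 877.97 * 1e12 / (2522.5 * 225.03)
Vr = 1.5467e+09 m^3


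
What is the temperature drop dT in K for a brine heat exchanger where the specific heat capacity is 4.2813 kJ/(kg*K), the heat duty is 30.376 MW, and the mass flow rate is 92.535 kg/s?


dT = Q * 1000 / (mdot * cp)
dT = 30.376 * 1000 / (92.535 * 4.2813)
dT = 76.674 K


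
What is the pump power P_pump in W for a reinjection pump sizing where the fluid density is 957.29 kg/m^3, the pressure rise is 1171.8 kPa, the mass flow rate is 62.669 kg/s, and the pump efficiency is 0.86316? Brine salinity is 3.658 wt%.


P_pump = mdot * dP / (rho * eta)
P_pump = 62.669 * 1171.8 / (957.29 * 0.86316)
P_pump = 88.87333 kW
Convert: 88.87333 kW * 1000.0 = 88873 W
P_pump = 88873 W


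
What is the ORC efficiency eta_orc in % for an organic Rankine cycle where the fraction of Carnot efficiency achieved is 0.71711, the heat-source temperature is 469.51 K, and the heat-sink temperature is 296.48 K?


eta_orc = (1 - Tc/Th) * f * 100
eta_orc = (1 - 296.48/469.51) * 0.71711 * 100
eta_orc = 26.428 %


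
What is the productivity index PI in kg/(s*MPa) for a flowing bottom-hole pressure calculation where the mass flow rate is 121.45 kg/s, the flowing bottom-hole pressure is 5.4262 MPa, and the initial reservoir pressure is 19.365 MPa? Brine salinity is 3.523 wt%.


PI = mdot / (P_i - P_wf)
PI = 121.45 / (19.365 - 5.4262)
PI = 8.7131 kg/(s*MPa)


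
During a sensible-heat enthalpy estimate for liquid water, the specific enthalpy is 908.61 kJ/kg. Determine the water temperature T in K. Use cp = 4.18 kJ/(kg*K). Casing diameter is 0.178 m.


T = h / cp
T = 908.61 / 4.18
T = 217.3708 deg C
Convert to K: 217.3708 + 273.15 = 490.52 K
T = 490.52 K


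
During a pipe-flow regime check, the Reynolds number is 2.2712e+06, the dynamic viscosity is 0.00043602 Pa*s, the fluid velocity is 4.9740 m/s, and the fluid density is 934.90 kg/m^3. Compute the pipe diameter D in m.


D = Re * mu / (rho * vel)
D = 2.2712e+06 * 0.00043602 / (934.90 * 4.9740)
D = 0.21296 m


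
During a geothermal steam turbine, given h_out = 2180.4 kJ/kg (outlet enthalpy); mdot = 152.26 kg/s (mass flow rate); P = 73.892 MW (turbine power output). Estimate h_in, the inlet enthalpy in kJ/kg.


h_in = h_out + P * 1000 / mdot
h_in = 2180.4 + 73.892 * 1000 / 152.26
h_in = 2665.7 kJ/kg


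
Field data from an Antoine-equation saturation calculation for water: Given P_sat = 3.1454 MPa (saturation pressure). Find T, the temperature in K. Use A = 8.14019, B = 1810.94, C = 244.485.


T = B / (A - log10(P_sat * 760 / 0.101325)) - C
T = 1810.94 / (8.14019 - log10(3.1454 * 760 / 0.101325)) - 244.485
T = 236.1998 deg C
Convert to K: 236.1998 + 273.15 = 509.35 K
T = 509.35 K


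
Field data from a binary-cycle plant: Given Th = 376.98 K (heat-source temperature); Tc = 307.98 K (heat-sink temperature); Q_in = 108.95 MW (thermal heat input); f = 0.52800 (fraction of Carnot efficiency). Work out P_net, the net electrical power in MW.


Step 1: eta = (1 - Tc/Th)*f = (1 - 307.98/376.98)*0.528 = 0.09664173
Step 2: P_net = eta * Q_in = 0.09664173 * 108.95 = 10.529 MW
P_net = 10.529 MW


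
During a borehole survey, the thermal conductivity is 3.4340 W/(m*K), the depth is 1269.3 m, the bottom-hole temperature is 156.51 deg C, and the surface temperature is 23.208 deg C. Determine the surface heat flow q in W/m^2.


Step 1: grad = (T_d - T_surf)/d * 1000 = (156.51 - 23.208)/1269.3 * 1000 = 105.0201 deg C/km
Step 2: q = k * grad / 1000 = 3.434 * 105.0201 / 1000 = 0.36064 W/m^2
q = 0.36064 W/m^2


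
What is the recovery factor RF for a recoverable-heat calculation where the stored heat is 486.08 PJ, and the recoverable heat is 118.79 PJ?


RF = Q_rec / Q_s
RF = 118.79 / 486.08
RF = 0.24438


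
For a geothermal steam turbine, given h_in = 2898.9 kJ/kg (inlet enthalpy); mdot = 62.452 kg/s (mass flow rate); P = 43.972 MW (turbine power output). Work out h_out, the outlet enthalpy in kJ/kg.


h_out = h_in - P * 1000 / mdot
h_out = 2898.9 - 43.972 * 1000 / 62.452
h_out = 2194.8 kJ/kg


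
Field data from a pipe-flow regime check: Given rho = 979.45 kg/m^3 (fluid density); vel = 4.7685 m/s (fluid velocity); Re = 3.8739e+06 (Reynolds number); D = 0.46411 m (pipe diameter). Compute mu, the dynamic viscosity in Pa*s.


mu = rho * vel * D / Re
mu = 979.45 * 4.7685 * 0.46411 / 3.8739e+06
mu = 0.00055955 Pa*s


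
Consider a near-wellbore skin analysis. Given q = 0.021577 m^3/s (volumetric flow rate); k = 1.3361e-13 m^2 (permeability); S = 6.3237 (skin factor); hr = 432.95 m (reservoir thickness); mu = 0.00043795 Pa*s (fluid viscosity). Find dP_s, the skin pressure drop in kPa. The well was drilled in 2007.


dP_s = S * q * mu / (2*pi*k*hr) / 1000
dP_s = 6.3237 * 0.021577 * 0.00043795 / (2*pi*1.3361e-13*432.95) / 1000
dP_s = 164.41 kPa


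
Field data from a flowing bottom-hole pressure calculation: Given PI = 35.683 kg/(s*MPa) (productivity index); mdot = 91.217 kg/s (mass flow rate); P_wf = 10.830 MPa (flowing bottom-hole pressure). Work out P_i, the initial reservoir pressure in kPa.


P_i = P_wf + mdot / PI
P_i = 10.830 + 91.217 / 35.683
P_i = 13.38632 MPa
Convert: 13.38632 MPa * 1000.0 = 13386 kPa
P_i = 13386 kPa


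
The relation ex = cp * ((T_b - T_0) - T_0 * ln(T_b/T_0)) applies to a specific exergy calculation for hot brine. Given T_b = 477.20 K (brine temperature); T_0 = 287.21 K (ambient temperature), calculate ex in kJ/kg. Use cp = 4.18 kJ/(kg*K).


ex = cp * ((T_b - T_0) - T_0 * ln(T_b/T_0))
ex = 4.18 * ((477.20 - 287.21) - 287.21 * ln(477.20/287.21))
ex = 184.62 kJ/kg


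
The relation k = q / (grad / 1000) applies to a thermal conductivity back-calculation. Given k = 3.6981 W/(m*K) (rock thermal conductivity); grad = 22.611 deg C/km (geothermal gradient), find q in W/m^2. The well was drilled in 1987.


q = k * grad / 1000
q = 3.6981 * 22.611 / 1000
q = 0.083618 W/m^2


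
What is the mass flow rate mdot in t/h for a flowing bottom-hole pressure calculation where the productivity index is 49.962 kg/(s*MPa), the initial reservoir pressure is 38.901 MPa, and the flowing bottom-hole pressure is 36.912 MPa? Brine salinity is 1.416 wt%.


mdot = (P_i - P_wf) * PI
mdot = (38.901 - 36.912) * 49.962
mdot = 99.37442 kg/s
Convert: 99.37442 kg/s * 3.6 = 357.75 t/h
mdot = 357.75 t/h


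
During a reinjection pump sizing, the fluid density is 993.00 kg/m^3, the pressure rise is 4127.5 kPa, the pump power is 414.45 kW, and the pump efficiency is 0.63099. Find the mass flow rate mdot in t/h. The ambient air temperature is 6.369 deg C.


mdot = P_pump * rho * eta / dP
mdot = 414.45 * 993.00 * 0.63099 / 4127.5
mdot = 62.91537 kg/s
Convert: 62.91537 kg/s * 3.6 = 226.50 t/h
mdot = 226.50 t/h


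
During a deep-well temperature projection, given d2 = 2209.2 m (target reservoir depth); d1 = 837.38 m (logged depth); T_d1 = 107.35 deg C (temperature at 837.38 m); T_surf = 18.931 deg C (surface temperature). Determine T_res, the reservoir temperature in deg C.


Step 1: grad = (T_d1 - T_surf)/d1 * 1000 = (107.35 - 18.931)/837.38 * 1000 = 105.5901 deg C/km
Step 2: T_res = T_surf + grad*d2/1000 = 18.931 + 105.5901*2209.2/1000 = 252.20 deg C
T_res = 252.20 deg C


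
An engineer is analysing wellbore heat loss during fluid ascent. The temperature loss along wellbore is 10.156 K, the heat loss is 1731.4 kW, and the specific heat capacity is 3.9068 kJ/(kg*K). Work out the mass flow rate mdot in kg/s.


mdot = Q_loss / (cp * dT)
mdot = 1731.4 / (3.9068 * 10.156)
mdot = 43.637 kg/s


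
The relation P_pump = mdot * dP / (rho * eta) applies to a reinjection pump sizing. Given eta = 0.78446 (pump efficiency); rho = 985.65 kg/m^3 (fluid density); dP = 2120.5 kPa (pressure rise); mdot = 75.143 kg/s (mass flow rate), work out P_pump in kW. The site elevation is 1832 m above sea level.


P_pump = mdot * dP / (rho * eta)
P_pump = 75.143 * 2120.5 / (985.65 * 0.78446)
P_pump = 206.08 kW


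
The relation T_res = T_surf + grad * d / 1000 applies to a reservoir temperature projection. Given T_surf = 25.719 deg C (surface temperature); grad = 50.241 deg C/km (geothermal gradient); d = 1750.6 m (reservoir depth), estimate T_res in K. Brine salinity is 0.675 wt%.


T_res = T_surf + grad * d / 1000
T_res = 25.719 + 50.241 * 1750.6 / 1000
T_res = 113.6709 deg C
Convert to K: 113.6709 + 273.15 = 386.82 K
T_res = 386.82 K


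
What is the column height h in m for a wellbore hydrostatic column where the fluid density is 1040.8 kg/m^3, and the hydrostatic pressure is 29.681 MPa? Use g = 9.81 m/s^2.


h = P * 1e6 / (g * rho)
h = 29.681 * 1e6 / (9.81 * 1040.8)
h = 2907.0 m


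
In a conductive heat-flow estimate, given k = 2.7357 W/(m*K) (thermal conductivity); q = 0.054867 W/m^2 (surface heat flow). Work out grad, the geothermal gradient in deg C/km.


grad = q * 1000 / k
grad = 0.054867 * 1000 / 2.7357
grad = 20.056 deg C/km


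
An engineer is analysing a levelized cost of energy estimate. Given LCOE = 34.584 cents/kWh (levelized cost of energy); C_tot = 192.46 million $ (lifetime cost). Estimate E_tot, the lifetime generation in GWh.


E_tot = C_tot / LCOE * 100
E_tot = 192.46 / 34.584 * 100
E_tot = 556.50 GWh


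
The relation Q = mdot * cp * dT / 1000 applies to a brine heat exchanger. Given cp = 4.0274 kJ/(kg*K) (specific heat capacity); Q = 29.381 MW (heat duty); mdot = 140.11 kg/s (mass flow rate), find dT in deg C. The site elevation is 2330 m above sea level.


dT = Q * 1000 / (mdot * cp)
dT = 29.381 * 1000 / (140.11 * 4.0274)
dT = 52.06821 K
Convert (temperature difference, 1 K = 1 deg C): 52.06821 K = 52.06821 deg C
dT = 52.068 deg C


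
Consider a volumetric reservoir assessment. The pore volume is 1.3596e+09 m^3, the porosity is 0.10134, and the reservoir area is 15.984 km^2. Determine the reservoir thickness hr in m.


hr = Vp / (A * 1e6 * phi)
hr = 1.3596e+09 / (15.984 * 1e6 * 0.10134)
hr = 839.35 m


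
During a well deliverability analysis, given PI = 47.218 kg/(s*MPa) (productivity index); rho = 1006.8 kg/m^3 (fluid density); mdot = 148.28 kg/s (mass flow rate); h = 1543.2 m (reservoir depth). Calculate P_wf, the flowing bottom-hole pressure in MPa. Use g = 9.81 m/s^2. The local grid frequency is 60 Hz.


Step 1: P_i = rho*g*h/1e6 = 1006.8*9.81*1543.2/1e6 = 15.24174 MPa
Step 2: P_wf = P_i - mdot/PI = 15.24174 - 148.28/47.218 = 12.101 MPa
P_wf = 12.101 MPa


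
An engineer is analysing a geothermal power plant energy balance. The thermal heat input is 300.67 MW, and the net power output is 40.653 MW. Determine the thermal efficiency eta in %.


eta = W_net / Q_in * 100
eta = 40.653 / 300.67 * 100
eta = 13.521 %


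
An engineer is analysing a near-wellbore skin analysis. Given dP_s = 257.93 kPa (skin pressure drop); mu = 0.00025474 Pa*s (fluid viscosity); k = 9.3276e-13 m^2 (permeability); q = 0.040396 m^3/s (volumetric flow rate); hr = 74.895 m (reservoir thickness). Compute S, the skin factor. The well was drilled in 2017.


S = dP_s * 1000 * 2*pi*k*hr / (q*mu)
S = 257.93 * 1000 * 2*pi*9.3276e-13*74.895 / (0.040396*0.00025474)
S = 11.002


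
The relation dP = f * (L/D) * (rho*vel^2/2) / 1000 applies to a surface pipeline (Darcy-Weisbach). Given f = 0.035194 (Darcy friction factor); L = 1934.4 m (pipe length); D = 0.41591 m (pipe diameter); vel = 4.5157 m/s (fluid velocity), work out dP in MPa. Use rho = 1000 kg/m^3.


dP = f * (L/D) * (rho*vel^2/2) / 1000
dP = 0.035194 * (1934.4/0.41591) * (1000*4.5157^2/2) / 1000
dP = 1668.921 kPa
Convert: 1668.921 kPa * 0.001 = 1.6689 MPa
dP = 1.6689 MPa


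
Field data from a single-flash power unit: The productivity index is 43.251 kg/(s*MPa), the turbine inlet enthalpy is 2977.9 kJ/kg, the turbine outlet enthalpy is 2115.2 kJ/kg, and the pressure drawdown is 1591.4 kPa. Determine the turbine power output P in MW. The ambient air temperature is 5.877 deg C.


Step 1: mdot = PI * dP / 1000 = 43.251 * 1591.4 / 1000 = 68.82964 kg/s
Step 2: P = mdot*(h_in - h_out)/1000 = 68.82964*(2977.9 - 2115.2)/1000 = 59.379 MW
P = 59.379 MW


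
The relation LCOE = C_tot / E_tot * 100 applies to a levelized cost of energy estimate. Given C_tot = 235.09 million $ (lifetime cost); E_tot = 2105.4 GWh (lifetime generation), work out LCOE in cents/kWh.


LCOE = C_tot / E_tot * 100
LCOE = 235.09 / 2105.4 * 100
LCOE = 11.166 cents/kWh


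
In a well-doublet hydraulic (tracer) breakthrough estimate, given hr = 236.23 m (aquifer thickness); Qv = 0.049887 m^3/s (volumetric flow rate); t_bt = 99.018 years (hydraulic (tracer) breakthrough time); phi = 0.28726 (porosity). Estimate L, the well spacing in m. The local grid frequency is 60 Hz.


L = sqrt(t_bt*365.25*86400*3*Qv / (pi*hr*phi))
L = sqrt(99.018*365.25*86400*3*0.049887 / (pi*236.23*0.28726))
L = 1481.1 m


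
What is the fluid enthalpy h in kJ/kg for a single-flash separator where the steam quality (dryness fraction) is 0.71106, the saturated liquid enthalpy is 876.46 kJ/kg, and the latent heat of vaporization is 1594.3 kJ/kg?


h = hf + x * hfg
h = 876.46 + 0.71106 * 1594.3
h = 2010.1 kJ/kg


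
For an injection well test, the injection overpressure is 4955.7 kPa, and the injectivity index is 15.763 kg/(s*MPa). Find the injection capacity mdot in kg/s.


mdot = II * dP / 1000
mdot = 15.763 * 4955.7 / 1000
mdot = 78.117 kg/s


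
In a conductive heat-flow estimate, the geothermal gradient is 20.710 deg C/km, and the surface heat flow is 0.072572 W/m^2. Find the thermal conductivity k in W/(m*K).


k = q * 1000 / grad
k = 0.072572 * 1000 / 20.710
k = 3.5042 W/(m*K)


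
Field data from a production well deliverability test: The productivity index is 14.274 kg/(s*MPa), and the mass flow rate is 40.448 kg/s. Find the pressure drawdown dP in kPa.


dP = mdot * 1000 / PI
dP = 40.448 * 1000 / 14.274
dP = 2833.7 kPa


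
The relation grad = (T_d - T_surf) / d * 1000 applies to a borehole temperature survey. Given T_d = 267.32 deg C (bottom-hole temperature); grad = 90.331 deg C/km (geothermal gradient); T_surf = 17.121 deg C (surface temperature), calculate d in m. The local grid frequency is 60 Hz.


d = (T_d - T_surf) / grad * 1000
d = (267.32 - 17.121) / 90.331 * 1000
d = 2769.8 m


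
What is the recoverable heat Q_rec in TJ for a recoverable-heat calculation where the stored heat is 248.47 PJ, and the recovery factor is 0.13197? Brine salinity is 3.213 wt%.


Q_rec = Q_s * RF
Q_rec = 248.47 * 0.13197
Q_rec = 32.79059 PJ
Convert: 32.79059 PJ * 1000.0 = 32791 TJ
Q_rec = 32791 TJ


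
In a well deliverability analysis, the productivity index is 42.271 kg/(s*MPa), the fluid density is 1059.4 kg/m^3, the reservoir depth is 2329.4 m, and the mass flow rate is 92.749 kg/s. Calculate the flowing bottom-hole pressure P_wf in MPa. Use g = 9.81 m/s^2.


Step 1: P_i = rho*g*h/1e6 = 1059.4*9.81*2329.4/1e6 = 24.20879 MPa
Step 2: P_wf = P_i - mdot/PI = 24.20879 - 92.749/42.271 = 22.015 MPa
P_wf = 22.015 MPa


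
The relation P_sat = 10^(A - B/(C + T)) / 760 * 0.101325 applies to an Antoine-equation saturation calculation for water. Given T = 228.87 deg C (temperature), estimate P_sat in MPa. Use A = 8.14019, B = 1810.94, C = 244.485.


P_sat = 10^(A - B/(C + T)) / 760 * 0.101325
P_sat = 10^(8.14019 - 1810.94/(244.485 + 228.87)) / 760 * 0.101325
P_sat = 2.7500 MPa


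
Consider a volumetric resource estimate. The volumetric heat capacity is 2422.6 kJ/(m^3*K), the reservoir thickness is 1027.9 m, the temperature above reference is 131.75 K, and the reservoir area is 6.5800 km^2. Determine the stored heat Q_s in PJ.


Step 1: Vr = A*1e6*hr = 6.58*1e6*1027.9 = 6.763582e+09 m^3
Step 2: Q_s = Vr*rhoc*dT/1e12 = 6.763582e+09*2422.6*131.75/1e12 = 2158.8 PJ
Q_s = 2158.8 PJ


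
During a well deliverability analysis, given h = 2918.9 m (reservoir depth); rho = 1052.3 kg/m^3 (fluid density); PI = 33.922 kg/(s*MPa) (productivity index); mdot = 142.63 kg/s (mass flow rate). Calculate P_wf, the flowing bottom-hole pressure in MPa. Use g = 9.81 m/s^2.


Step 1: P_i = rho*g*h/1e6 = 1052.3*9.81*2918.9/1e6 = 30.13199 MPa
Step 2: P_wf = P_i - mdot/PI = 30.13199 - 142.63/33.922 = 25.927 MPa
P_wf = 25.927 MPa


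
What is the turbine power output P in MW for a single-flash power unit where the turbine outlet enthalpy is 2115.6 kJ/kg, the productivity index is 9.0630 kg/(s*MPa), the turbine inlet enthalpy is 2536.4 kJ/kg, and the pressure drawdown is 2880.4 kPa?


Step 1: mdot = PI * dP / 1000 = 9.063 * 2880.4 / 1000 = 26.10507 kg/s
Step 2: P = mdot*(h_in - h_out)/1000 = 26.10507*(2536.4 - 2115.6)/1000 = 10.985 MW
P = 10.985 MW


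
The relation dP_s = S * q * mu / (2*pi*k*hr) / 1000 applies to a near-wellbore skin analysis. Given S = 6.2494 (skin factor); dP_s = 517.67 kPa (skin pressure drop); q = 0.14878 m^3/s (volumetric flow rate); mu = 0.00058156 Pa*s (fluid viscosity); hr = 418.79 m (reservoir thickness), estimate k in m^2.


k = S*q*mu / (2*pi*dP_s*1000*hr)
k = 6.2494*0.14878*0.00058156 / (2*pi*517.67*1000*418.79)
k = 3.9696e-13 m^2


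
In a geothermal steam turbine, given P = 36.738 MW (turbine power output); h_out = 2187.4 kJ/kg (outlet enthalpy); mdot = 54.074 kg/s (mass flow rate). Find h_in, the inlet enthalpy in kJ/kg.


h_in = h_out + P * 1000 / mdot
h_in = 2187.4 + 36.738 * 1000 / 54.074
h_in = 2866.8 kJ/kg


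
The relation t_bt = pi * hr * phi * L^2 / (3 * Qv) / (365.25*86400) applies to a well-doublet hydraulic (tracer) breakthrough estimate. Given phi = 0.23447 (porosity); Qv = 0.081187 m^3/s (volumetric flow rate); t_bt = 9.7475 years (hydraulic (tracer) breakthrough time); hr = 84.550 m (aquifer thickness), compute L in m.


L = sqrt(t_bt*365.25*86400*3*Qv / (pi*hr*phi))
L = sqrt(9.7475*365.25*86400*3*0.081187 / (pi*84.550*0.23447))
L = 1096.8 m


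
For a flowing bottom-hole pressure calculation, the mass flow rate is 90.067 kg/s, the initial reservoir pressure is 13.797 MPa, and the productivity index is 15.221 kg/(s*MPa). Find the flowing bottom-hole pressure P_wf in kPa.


P_wf = P_i - mdot / PI
P_wf = 13.797 - 90.067 / 15.221
P_wf = 7.879715 MPa
Convert: 7.879715 MPa * 1000.0 = 7879.7 kPa
P_wf = 7879.7 kPa


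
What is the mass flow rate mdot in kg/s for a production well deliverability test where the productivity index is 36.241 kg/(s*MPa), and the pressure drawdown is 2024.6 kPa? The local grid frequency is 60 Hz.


mdot = PI * dP / 1000
mdot = 36.241 * 2024.6 / 1000
mdot = 73.374 kg/s


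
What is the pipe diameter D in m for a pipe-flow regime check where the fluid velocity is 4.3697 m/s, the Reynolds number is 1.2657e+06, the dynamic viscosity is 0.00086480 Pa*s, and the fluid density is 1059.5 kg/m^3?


D = Re * mu / (rho * vel)
D = 1.2657e+06 * 0.00086480 / (1059.5 * 4.3697)
D = 0.23643 m


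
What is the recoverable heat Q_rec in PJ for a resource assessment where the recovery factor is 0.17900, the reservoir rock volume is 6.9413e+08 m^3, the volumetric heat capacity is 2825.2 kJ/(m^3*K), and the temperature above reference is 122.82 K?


Step 1: Q_s = Vr*rhoc*dT/1e12 = 6.9413e+08*2825.2*122.82/1e12 = 240.8569 PJ
Step 2: Q_rec = Q_s * RF = 240.8569 * 0.179 = 43.113 PJ
Q_rec = 43.113 PJ


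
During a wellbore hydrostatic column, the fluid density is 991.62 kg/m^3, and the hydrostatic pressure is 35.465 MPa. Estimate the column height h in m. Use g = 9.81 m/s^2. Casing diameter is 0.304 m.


h = P * 1e6 / (g * rho)
h = 35.465 * 1e6 / (9.81 * 991.62)
h = 3645.7 m


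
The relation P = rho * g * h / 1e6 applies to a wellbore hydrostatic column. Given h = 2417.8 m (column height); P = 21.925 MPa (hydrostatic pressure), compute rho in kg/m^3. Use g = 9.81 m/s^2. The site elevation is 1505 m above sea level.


rho = P * 1e6 / (g * h)
rho = 21.925 * 1e6 / (9.81 * 2417.8)
rho = 924.38 kg/m^3


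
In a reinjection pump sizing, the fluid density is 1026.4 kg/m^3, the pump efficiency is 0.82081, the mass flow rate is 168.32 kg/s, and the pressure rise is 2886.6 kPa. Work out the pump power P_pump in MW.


P_pump = mdot * dP / (rho * eta)
P_pump = 168.32 * 2886.6 / (1026.4 * 0.82081)
P_pump = 576.7174 kW
Convert: 576.7174 kW * 0.001 = 0.57672 MW
P_pump = 0.57672 MW


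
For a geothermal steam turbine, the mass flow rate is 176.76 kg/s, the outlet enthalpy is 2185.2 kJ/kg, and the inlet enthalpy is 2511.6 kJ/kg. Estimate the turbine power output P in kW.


P = mdot * (h_in - h_out) / 1000
P = 176.76 * (2511.6 - 2185.2) / 1000
P = 57.69446 MW
Convert: 57.69446 MW * 1000.0 = 57694 kW
P = 57694 kW


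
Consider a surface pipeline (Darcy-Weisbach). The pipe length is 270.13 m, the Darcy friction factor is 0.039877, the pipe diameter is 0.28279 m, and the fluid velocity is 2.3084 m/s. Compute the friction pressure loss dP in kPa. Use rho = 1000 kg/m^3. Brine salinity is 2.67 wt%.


dP = f * (L/D) * (rho*vel^2/2) / 1000
dP = 0.039877 * (270.13/0.28279) * (1000*2.3084^2/2) / 1000
dP = 101.49 kPa


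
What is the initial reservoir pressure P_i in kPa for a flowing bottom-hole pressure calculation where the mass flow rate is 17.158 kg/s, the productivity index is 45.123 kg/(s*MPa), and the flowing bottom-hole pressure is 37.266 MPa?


P_i = P_wf + mdot / PI
P_i = 37.266 + 17.158 / 45.123
P_i = 37.64625 MPa
Convert: 37.64625 MPa * 1000.0 = 37646 kPa
P_i = 37646 kPa


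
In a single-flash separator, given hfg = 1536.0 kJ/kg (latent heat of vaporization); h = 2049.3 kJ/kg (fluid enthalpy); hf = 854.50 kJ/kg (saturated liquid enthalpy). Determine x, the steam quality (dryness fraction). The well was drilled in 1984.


x = (h - hf) / hfg
x = (2049.3 - 854.50) / 1536.0
x = 0.77786


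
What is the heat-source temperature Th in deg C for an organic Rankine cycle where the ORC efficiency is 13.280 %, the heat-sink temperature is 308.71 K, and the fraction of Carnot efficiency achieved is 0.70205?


Th = Tc / (1 - (eta_orc/100)/f)
Th = 308.71 / (1 - (13.280/100)/0.70205)
Th = 380.7288 K
Convert to deg C: 380.7288 - 273.15 = 107.58 deg C
Th = 107.58 deg C


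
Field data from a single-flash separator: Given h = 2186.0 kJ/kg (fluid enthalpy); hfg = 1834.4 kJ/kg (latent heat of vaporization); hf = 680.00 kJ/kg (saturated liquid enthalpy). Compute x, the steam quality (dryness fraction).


x = (h - hf) / hfg
x = (2186.0 - 680.00) / 1834.4
x = 0.82098


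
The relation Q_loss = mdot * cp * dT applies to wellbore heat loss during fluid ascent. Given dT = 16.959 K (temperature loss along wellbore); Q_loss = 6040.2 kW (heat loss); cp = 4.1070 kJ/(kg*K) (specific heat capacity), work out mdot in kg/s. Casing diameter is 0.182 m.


mdot = Q_loss / (cp * dT)
mdot = 6040.2 / (4.1070 * 16.959)
mdot = 86.721 kg/s


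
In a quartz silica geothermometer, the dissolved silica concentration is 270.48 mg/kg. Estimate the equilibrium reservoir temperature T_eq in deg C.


T_eq = 1309 / (5.19 - log10(SiO2)) - 273.15
T_eq = 1309 / (5.19 - log10(270.48)) - 273.15
T_eq = 201.49 deg C


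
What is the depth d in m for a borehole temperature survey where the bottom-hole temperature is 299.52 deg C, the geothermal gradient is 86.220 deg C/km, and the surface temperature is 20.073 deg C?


d = (T_d - T_surf) / grad * 1000
d = (299.52 - 20.073) / 86.220 * 1000
d = 3241.1 m


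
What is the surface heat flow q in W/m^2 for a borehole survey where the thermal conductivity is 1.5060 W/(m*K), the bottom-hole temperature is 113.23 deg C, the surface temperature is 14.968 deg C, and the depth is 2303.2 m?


Step 1: grad = (T_d - T_surf)/d * 1000 = (113.23 - 14.968)/2303.2 * 1000 = 42.66325 deg C/km
Step 2: q = k * grad / 1000 = 1.506 * 42.66325 / 1000 = 0.064251 W/m^2
q = 0.064251 W/m^2
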